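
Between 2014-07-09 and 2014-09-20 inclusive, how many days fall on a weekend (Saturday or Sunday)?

21

2014-07-09 is a Wednesday.
The range spans 74 days (inclusive of both endpoints).
74 = 7 × 10 + 4, so there are 10 full weeks plus 4 extra days.
Each full week contributes 2 weekend days (Sat, Sun): 10 × 2 = 20.
The 4 extra days are Wednesday, Thursday, Friday, Saturday — 1 of them qualifies.
Total: 20 + 1 = 21.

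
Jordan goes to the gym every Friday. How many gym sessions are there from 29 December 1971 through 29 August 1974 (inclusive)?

139 Fridays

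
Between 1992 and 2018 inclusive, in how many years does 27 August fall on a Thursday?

4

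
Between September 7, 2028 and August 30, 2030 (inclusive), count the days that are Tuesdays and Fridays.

207

September 7, 2028 is a Thursday.
The range spans 723 days (inclusive of both endpoints).
723 = 7 × 103 + 2, so there are 103 full weeks plus 2 extra days.
Each full week contributes 2 days from the set (Tue, Fri): 103 × 2 = 206.
The 2 extra days are Thu, Fri — 1 of them qualifies.
Total: 206 + 1 = 207.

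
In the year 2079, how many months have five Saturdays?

4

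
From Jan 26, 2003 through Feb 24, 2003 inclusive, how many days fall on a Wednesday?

Jan 26, 2003 is a Sunday.
The range spans 30 days (inclusive of both endpoints).
30 = 7 × 4 + 2, so there are 4 full weeks plus 2 extra days.
Each full week contributes one Wednesday: 4 so far.
The 2 extra days are Sunday, Monday — none qualify.
Total: 4 + 0 = 4.

4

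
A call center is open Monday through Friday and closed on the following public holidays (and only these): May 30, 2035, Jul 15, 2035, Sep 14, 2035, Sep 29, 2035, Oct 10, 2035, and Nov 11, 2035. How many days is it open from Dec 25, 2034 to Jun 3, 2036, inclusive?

374

Dec 25, 2034 is a Monday.
That's 527 days from start to end, counting both.
527 = 7 × 75 + 2, so there are 75 full weeks plus 2 extra days.
Each full week contributes 5 weekdays (Mon–Fri): 75 × 5 = 375.
The 2 extra days are Monday, Tuesday — 2 of them qualify.
Total: 375 + 2 = 377.
Holidays: May 30, 2035 (Wed); Jul 15, 2035 (Sun); Sep 14, 2035 (Fri); Sep 29, 2035 (Sat); Oct 10, 2035 (Wed); Nov 11, 2035 (Sun).
3 of the 6 holidays fall on weekdays; the rest are weekends and were already excluded.
Business days: 377 − 3 = 374.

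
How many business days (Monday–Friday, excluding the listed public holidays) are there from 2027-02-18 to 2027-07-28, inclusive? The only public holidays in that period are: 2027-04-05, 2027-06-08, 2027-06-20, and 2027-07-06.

2027-02-18 is a Thursday.
That's 161 days from start to end, counting both.
161 = 7 × 23, so the span is exactly 23 full weeks.
Each full week contributes 5 weekdays (Mon–Fri): 23 × 5 = 115.
Total: 115.
Holidays: 2027-04-05 (Mon); 2027-06-08 (Tue); 2027-06-20 (Sun); 2027-07-06 (Tue).
3 of the 4 holidays fall on weekdays; the rest are weekends and were already excluded.
Business days: 115 − 3 = 112.

112 business days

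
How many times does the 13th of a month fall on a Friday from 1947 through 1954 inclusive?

13

Friday-the-13ths by year:
1947: Jun
1948: Feb, Aug
1949: May
1950: Jan, Oct
1951: Apr, Jul
1952: Jun
1953: Feb, Mar, Nov
1954: Aug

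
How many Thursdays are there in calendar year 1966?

Jan 1, 1966 is a Saturday.
From Jan 1, 1966 to Dec 31, 1966 is 365 days inclusive.
365 = 7 × 52 + 1, so there are 52 full weeks plus 1 extra day.
Each full week contributes one Thursday: 52 so far.
The 1 extra day is Sat — none qualify.
Total: 52 + 0 = 52.

52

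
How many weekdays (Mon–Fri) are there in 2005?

260

January 1, 2005 is a Saturday.
That's 365 days from start to end, counting both.
365 = 7 × 52 + 1, so there are 52 full weeks plus 1 extra day.
Each full week contributes 5 weekdays (Mon–Fri): 52 × 5 = 260.
The 1 extra day is Saturday — none qualify.
Total: 260 + 0 = 260.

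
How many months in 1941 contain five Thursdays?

A month has five Thursdays exactly when Thursday falls within its first (length − 28) days.
Jan: 31 days, starts Wed → 5 of Wed, Thu, Fri ✓
Feb: 28 days, starts Sat → 5 of (none)
Mar: 31 days, starts Sat → 5 of Sat, Sun, Mon
Apr: 30 days, starts Tue → 5 of Tue, Wed
May: 31 days, starts Thu → 5 of Thu, Fri, Sat ✓
Jun: 30 days, starts Sun → 5 of Sun, Mon
Jul: 31 days, starts Tue → 5 of Tue, Wed, Thu ✓
Aug: 31 days, starts Fri → 5 of Fri, Sat, Sun
Sep: 30 days, starts Mon → 5 of Mon, Tue
Oct: 31 days, starts Wed → 5 of Wed, Thu, Fri ✓
Nov: 30 days, starts Sat → 5 of Sat, Sun
Dec: 31 days, starts Mon → 5 of Mon, Tue, Wed
Months with five Thursdays: Jan, May, Jul, Oct.

4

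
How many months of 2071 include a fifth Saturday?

4

A month has five Saturdays exactly when Saturday falls within its first (length − 28) days.
Jan: 31 days, starts Thu → 5 of Thu, Fri, Sat ✓
Feb: 28 days, starts Sun → 5 of (none)
Mar: 31 days, starts Sun → 5 of Sun, Mon, Tue
Apr: 30 days, starts Wed → 5 of Wed, Thu
May: 31 days, starts Fri → 5 of Fri, Sat, Sun ✓
Jun: 30 days, starts Mon → 5 of Mon, Tue
Jul: 31 days, starts Wed → 5 of Wed, Thu, Fri
Aug: 31 days, starts Sat → 5 of Sat, Sun, Mon ✓
Sep: 30 days, starts Tue → 5 of Tue, Wed
Oct: 31 days, starts Thu → 5 of Thu, Fri, Sat ✓
Nov: 30 days, starts Sun → 5 of Sun, Mon
Dec: 31 days, starts Tue → 5 of Tue, Wed, Thu
Months with five Saturdays: Jan, May, Aug, Oct.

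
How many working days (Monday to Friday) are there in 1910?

260

January 1, 1910 is a Saturday.
The range spans 365 days (inclusive of both endpoints).
365 = 7 × 52 + 1, so there are 52 full weeks plus 1 extra day.
Each full week contributes 5 weekdays (Mon–Fri): 52 × 5 = 260.
The 1 extra day is Saturday — none qualify.
Total: 260 + 0 = 260.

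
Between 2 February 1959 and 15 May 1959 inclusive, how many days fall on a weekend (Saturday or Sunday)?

2 February 1959 is a Monday.
From 2 February 1959 to 15 May 1959 is 103 days inclusive.
103 = 7 × 14 + 5, so there are 14 full weeks plus 5 extra days.
Each full week contributes 2 weekend days (Sat, Sun): 14 × 2 = 28.
The 5 extra days are Mon, Tue, Wed, Thu, Fri — none qualify.
Total: 28 + 0 = 28.

28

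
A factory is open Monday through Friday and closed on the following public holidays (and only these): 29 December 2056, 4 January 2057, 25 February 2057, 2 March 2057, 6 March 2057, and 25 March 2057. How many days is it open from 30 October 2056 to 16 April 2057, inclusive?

117 working days

30 October 2056 is a Monday.
From 30 October 2056 to 16 April 2057 is 169 days inclusive.
169 = 7 × 24 + 1, so there are 24 full weeks plus 1 extra day.
Each full week contributes 5 weekdays (Mon–Fri): 24 × 5 = 120.
The 1 extra day is Monday — 1 of them qualifies.
Total: 120 + 1 = 121.
Holidays: 29 December 2056 (Fri); 4 January 2057 (Thu); 25 February 2057 (Sun); 2 March 2057 (Fri); 6 March 2057 (Tue); 25 March 2057 (Sun).
4 of the 6 holidays fall on weekdays; the rest are weekends and were already excluded.
Business days: 121 − 4 = 117.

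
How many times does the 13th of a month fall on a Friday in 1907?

2

The 13th falls on a Friday when the month's 13th has weekday Fri.
Jan 13 is Sun; Feb 13 is Wed; Mar 13 is Wed; Apr 13 is Sat; May 13 is Mon; Jun 13 is Thu; Jul 13 is Sat; Aug 13 is Tue; Sep 13 is Fri ✓; Oct 13 is Sun; Nov 13 is Wed; Dec 13 is Fri ✓.
Friday the 13ths: Sep, Dec.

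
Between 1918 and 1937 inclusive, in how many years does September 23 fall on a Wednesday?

Day of week of September 23 in each year:
1918: Mon, 1919: Tue, 1920: Thu, 1921: Fri, 1922: Sat, 1923: Sun, 1924: Tue, 1925: Wed ✓, 1926: Thu, 1927: Fri, 1928: Sun, 1929: Mon, 1930: Tue, 1931: Wed ✓, 1932: Fri, 1933: Sat, 1934: Sun, 1935: Mon, 1936: Wed ✓, 1937: Thu
Wednesdays: 1925, 1931, 1936.

3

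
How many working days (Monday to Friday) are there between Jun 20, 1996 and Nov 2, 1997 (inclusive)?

Jun 20, 1996 is a Thursday.
That's 501 days from start to end, counting both.
501 = 7 × 71 + 4, so there are 71 full weeks plus 4 extra days.
Each full week contributes 5 weekdays (Mon–Fri): 71 × 5 = 355.
The 4 extra days are Thu, Fri, Sat, Sun — 2 of them qualify.
Total: 355 + 2 = 357.

357 weekdays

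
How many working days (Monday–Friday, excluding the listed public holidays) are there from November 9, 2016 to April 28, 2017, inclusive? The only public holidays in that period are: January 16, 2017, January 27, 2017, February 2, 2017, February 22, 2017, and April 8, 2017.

119 working days

November 9, 2016 is a Wednesday.
The range spans 171 days (inclusive of both endpoints).
171 = 7 × 24 + 3, so there are 24 full weeks plus 3 extra days.
Each full week contributes 5 weekdays (Mon–Fri): 24 × 5 = 120.
The 3 extra days are Wed, Thu, Fri — 3 of them qualify.
Total: 120 + 3 = 123.
Holidays: January 16, 2017 (Mon); January 27, 2017 (Fri); February 2, 2017 (Thu); February 22, 2017 (Wed); April 8, 2017 (Sat).
4 of the 5 holidays fall on weekdays; the rest are weekends and were already excluded.
Business days: 123 − 4 = 119.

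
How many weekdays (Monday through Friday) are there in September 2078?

22

1 September 2078 is a Thursday.
The range spans 30 days (inclusive of both endpoints).
30 = 7 × 4 + 2, so there are 4 full weeks plus 2 extra days.
Each full week contributes 5 weekdays (Mon–Fri): 4 × 5 = 20.
The 2 extra days are Thursday, Friday — 2 of them qualify.
Total: 20 + 2 = 22.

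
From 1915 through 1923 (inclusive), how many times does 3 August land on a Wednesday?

Day of week of August 3 in each year:
1915: Tue, 1916: Thu, 1917: Fri, 1918: Sat, 1919: Sun, 1920: Tue, 1921: Wed ✓, 1922: Thu, 1923: Fri
Wednesdays: 1921.

1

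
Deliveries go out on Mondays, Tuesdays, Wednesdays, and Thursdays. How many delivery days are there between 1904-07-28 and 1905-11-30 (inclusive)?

281

1904-07-28 is a Thursday.
That's 491 days from start to end, counting both.
491 = 7 × 70 + 1, so there are 70 full weeks plus 1 extra day.
Each full week contributes 4 days from the set (Mon, Tue, Wed, Thu): 70 × 4 = 280.
The 1 extra day is Thursday — 1 of them qualifies.
Total: 280 + 1 = 281.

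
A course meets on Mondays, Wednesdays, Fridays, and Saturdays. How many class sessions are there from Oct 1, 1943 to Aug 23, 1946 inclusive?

Oct 1, 1943 is a Friday.
The range spans 1058 days (inclusive of both endpoints).
1058 = 7 × 151 + 1, so there are 151 full weeks plus 1 extra day.
Each full week contributes 4 days from the set (Mon, Wed, Fri, Sat): 151 × 4 = 604.
The 1 extra day is Friday — 1 of them qualifies.
Total: 604 + 1 = 605.

605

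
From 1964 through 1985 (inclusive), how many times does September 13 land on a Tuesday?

Day of week of September 13 in each year:
1964: Sun, 1965: Mon, 1966: Tue ✓, 1967: Wed, 1968: Fri, 1969: Sat, 1970: Sun, 1971: Mon, 1972: Wed, 1973: Thu, 1974: Fri, 1975: Sat, 1976: Mon, 1977: Tue ✓, 1978: Wed, 1979: Thu, 1980: Sat, 1981: Sun, 1982: Mon, 1983: Tue ✓, 1984: Thu, 1985: Fri
Tuesdays: 1966, 1977, 1983.

3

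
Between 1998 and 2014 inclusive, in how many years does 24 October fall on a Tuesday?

Day of week of October 24 in each year:
1998: Sat, 1999: Sun, 2000: Tue ✓, 2001: Wed, 2002: Thu, 2003: Fri, 2004: Sun, 2005: Mon, 2006: Tue ✓, 2007: Wed, 2008: Fri, 2009: Sat, 2010: Sun, 2011: Mon, 2012: Wed, 2013: Thu, 2014: Fri
Tuesdays: 2000, 2006.

2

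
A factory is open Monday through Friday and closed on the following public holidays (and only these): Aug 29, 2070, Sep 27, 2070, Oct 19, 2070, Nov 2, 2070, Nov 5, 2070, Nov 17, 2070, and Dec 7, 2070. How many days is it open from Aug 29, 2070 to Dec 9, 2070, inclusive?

70 working days

Aug 29, 2070 is a Friday.
That's 103 days from start to end, counting both.
103 = 7 × 14 + 5, so there are 14 full weeks plus 5 extra days.
Each full week contributes 5 weekdays (Mon–Fri): 14 × 5 = 70.
The 5 extra days are Fri, Sat, Sun, Mon, Tue — 3 of them qualify.
Total: 70 + 3 = 73.
Holidays: Aug 29, 2070 (Fri); Sep 27, 2070 (Sat); Oct 19, 2070 (Sun); Nov 2, 2070 (Sun); Nov 5, 2070 (Wed); Nov 17, 2070 (Mon); Dec 7, 2070 (Sun).
3 of the 7 holidays fall on weekdays; the rest are weekends and were already excluded.
Business days: 73 − 3 = 70.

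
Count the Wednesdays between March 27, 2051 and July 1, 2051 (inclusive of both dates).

14

March 27, 2051 is a Monday.
From March 27, 2051 to July 1, 2051 is 97 days inclusive.
97 = 7 × 13 + 6, so there are 13 full weeks plus 6 extra days.
Each full week contributes one Wednesday: 13 so far.
The 6 extra days are Mon, Tue, Wed, Thu, Fri, Sat — 1 of them qualifies.
Total: 13 + 1 = 14.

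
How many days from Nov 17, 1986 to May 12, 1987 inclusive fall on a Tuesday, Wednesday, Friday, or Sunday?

101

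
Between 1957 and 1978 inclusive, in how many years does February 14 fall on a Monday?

Day of week of February 14 in each year:
1957: Thu, 1958: Fri, 1959: Sat, 1960: Sun, 1961: Tue, 1962: Wed, 1963: Thu, 1964: Fri, 1965: Sun, 1966: Mon ✓, 1967: Tue, 1968: Wed, 1969: Fri, 1970: Sat, 1971: Sun, 1972: Mon ✓, 1973: Wed, 1974: Thu, 1975: Fri, 1976: Sat, 1977: Mon ✓, 1978: Tue
Mondays: 1966, 1972, 1977.

3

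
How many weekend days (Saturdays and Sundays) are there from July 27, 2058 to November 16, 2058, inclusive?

July 27, 2058 is a Saturday.
The range spans 113 days (inclusive of both endpoints).
113 = 7 × 16 + 1, so there are 16 full weeks plus 1 extra day.
Each full week contributes 2 weekend days (Sat, Sun): 16 × 2 = 32.
The 1 extra day is Sat — 1 of them qualifies.
Total: 32 + 1 = 33.

33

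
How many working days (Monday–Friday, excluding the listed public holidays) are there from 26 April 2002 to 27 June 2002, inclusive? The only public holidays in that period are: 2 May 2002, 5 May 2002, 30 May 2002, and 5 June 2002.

42 working days

26 April 2002 is a Friday.
That's 63 days from start to end, counting both.
63 = 7 × 9, so the span is exactly 9 full weeks.
Each full week contributes 5 weekdays (Mon–Fri): 9 × 5 = 45.
Total: 45.
Holidays: 2 May 2002 (Thu); 5 May 2002 (Sun); 30 May 2002 (Thu); 5 June 2002 (Wed).
3 of the 4 holidays fall on weekdays; the rest are weekends and were already excluded.
Business days: 45 − 3 = 42.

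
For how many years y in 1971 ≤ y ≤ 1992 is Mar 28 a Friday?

3

Day of week of March 28 in each year:
1971: Sun, 1972: Tue, 1973: Wed, 1974: Thu, 1975: Fri ✓, 1976: Sun, 1977: Mon, 1978: Tue, 1979: Wed, 1980: Fri ✓, 1981: Sat, 1982: Sun, 1983: Mon, 1984: Wed, 1985: Thu, 1986: Fri ✓, 1987: Sat, 1988: Mon, 1989: Tue, 1990: Wed, 1991: Thu, 1992: Sat
Fridays: 1975, 1980, 1986.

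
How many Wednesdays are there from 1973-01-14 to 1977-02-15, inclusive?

1973-01-14 is a Sunday.
The range spans 1494 days (inclusive of both endpoints).
1494 = 7 × 213 + 3, so there are 213 full weeks plus 3 extra days.
Each full week contributes one Wednesday: 213 so far.
The 3 extra days are Sunday, Monday, Tuesday — none qualify.
Total: 213 + 0 = 213.

213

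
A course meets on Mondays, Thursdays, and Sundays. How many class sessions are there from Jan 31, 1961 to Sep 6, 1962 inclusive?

Jan 31, 1961 is a Tuesday.
The range spans 584 days (inclusive of both endpoints).
584 = 7 × 83 + 3, so there are 83 full weeks plus 3 extra days.
Each full week contributes 3 days from the set (Mon, Thu, Sun): 83 × 3 = 249.
The 3 extra days are Tue, Wed, Thu — 1 of them qualifies.
Total: 249 + 1 = 250.

250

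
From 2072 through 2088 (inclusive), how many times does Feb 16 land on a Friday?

3

Day of week of February 16 in each year:
2072: Tue, 2073: Thu, 2074: Fri ✓, 2075: Sat, 2076: Sun, 2077: Tue, 2078: Wed, 2079: Thu, 2080: Fri ✓, 2081: Sun, 2082: Mon, 2083: Tue, 2084: Wed, 2085: Fri ✓, 2086: Sat, 2087: Sun, 2088: Mon
Fridays: 2074, 2080, 2085.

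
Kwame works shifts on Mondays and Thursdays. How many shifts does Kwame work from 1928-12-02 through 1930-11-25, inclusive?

1928-12-02 is a Sunday.
That's 724 days from start to end, counting both.
724 = 7 × 103 + 3, so there are 103 full weeks plus 3 extra days.
Each full week contributes 2 days from the set (Mon, Thu): 103 × 2 = 206.
The 3 extra days are Sunday, Monday, Tuesday — 1 of them qualifies.
Total: 206 + 1 = 207.

207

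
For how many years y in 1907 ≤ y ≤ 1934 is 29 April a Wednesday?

Day of week of April 29 in each year:
1907: Mon, 1908: Wed ✓, 1909: Thu, 1910: Fri, 1911: Sat, 1912: Mon, 1913: Tue, 1914: Wed ✓, 1915: Thu, 1916: Sat, 1917: Sun, 1918: Mon, 1919: Tue, 1920: Thu, 1921: Fri, 1922: Sat, 1923: Sun, 1924: Tue, 1925: Wed ✓, 1926: Thu, 1927: Fri, 1928: Sun, 1929: Mon, 1930: Tue, 1931: Wed ✓, 1932: Fri, 1933: Sat, 1934: Sun
Wednesdays: 1908, 1914, 1925, 1931.

4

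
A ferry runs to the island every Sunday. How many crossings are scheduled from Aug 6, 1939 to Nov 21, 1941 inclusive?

Aug 6, 1939 is a Sunday.
That's 839 days from start to end, counting both.
839 = 7 × 119 + 6, so there are 119 full weeks plus 6 extra days.
Each full week contributes one Sunday: 119 so far.
The 6 extra days are Sun, Mon, Tue, Wed, Thu, Fri — 1 of them qualifies.
Total: 119 + 1 = 120.

120 Sundays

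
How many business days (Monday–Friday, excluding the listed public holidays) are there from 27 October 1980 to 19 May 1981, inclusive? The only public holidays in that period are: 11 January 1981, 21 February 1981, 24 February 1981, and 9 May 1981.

146

27 October 1980 is a Monday.
The range spans 205 days (inclusive of both endpoints).
205 = 7 × 29 + 2, so there are 29 full weeks plus 2 extra days.
Each full week contributes 5 weekdays (Mon–Fri): 29 × 5 = 145.
The 2 extra days are Monday, Tuesday — 2 of them qualify.
Total: 145 + 2 = 147.
Holidays: 11 January 1981 (Sun); 21 February 1981 (Sat); 24 February 1981 (Tue); 9 May 1981 (Sat).
1 of the 4 holidays fall on weekdays; the rest are weekends and were already excluded.
Business days: 147 − 1 = 146.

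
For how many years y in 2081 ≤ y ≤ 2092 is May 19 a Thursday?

1

Day of week of May 19 in each year:
2081: Mon, 2082: Tue, 2083: Wed, 2084: Fri, 2085: Sat, 2086: Sun, 2087: Mon, 2088: Wed, 2089: Thu ✓, 2090: Fri, 2091: Sat, 2092: Mon
Thursdays: 2089.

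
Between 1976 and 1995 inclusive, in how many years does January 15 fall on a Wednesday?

Day of week of January 15 in each year:
1976: Thu, 1977: Sat, 1978: Sun, 1979: Mon, 1980: Tue, 1981: Thu, 1982: Fri, 1983: Sat, 1984: Sun, 1985: Tue, 1986: Wed ✓, 1987: Thu, 1988: Fri, 1989: Sun, 1990: Mon, 1991: Tue, 1992: Wed ✓, 1993: Fri, 1994: Sat, 1995: Sun
Wednesdays: 1986, 1992.

2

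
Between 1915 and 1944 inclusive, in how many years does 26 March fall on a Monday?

4

Day of week of March 26 in each year:
1915: Fri, 1916: Sun, 1917: Mon ✓, 1918: Tue, 1919: Wed, 1920: Fri, 1921: Sat, 1922: Sun, 1923: Mon ✓, 1924: Wed, 1925: Thu, 1926: Fri, 1927: Sat, 1928: Mon ✓, 1929: Tue, 1930: Wed, 1931: Thu, 1932: Sat, 1933: Sun, 1934: Mon ✓, 1935: Tue, 1936: Thu, 1937: Fri, 1938: Sat, 1939: Sun, 1940: Tue, 1941: Wed, 1942: Thu, 1943: Fri, 1944: Sun
Mondays: 1917, 1923, 1928, 1934.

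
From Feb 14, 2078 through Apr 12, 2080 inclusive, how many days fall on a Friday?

113

Feb 14, 2078 is a Monday.
From Feb 14, 2078 to Apr 12, 2080 is 789 days inclusive.
789 = 7 × 112 + 5, so there are 112 full weeks plus 5 extra days.
Each full week contributes one Friday: 112 so far.
The 5 extra days are Mon, Tue, Wed, Thu, Fri — 1 of them qualifies.
Total: 112 + 1 = 113.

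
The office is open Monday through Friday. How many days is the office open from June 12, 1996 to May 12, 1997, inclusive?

239

June 12, 1996 is a Wednesday.
That's 335 days from start to end, counting both.
335 = 7 × 47 + 6, so there are 47 full weeks plus 6 extra days.
Each full week contributes 5 weekdays (Mon–Fri): 47 × 5 = 235.
The 6 extra days are Wed, Thu, Fri, Sat, Sun, Mon — 4 of them qualify.
Total: 235 + 4 = 239.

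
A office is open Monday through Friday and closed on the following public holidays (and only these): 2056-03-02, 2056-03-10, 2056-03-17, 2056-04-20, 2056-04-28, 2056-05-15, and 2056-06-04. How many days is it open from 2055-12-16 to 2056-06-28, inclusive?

2055-12-16 is a Thursday.
From 2055-12-16 to 2056-06-28 is 196 days inclusive.
196 = 7 × 28, so the span is exactly 28 full weeks.
Each full week contributes 5 weekdays (Mon–Fri): 28 × 5 = 140.
Total: 140.
Holidays: 2056-03-02 (Thu); 2056-03-10 (Fri); 2056-03-17 (Fri); 2056-04-20 (Thu); 2056-04-28 (Fri); 2056-05-15 (Mon); 2056-06-04 (Sun).
6 of the 7 holidays fall on weekdays; the rest are weekends and were already excluded.
Business days: 140 − 6 = 134.

134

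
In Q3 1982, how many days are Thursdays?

July 1, 1982 is a Thursday.
From July 1, 1982 to September 30, 1982 is 92 days inclusive.
92 = 7 × 13 + 1, so there are 13 full weeks plus 1 extra day.
Each full week contributes one Thursday: 13 so far.
The 1 extra day is Thursday — 1 of them qualifies.
Total: 13 + 1 = 14.

14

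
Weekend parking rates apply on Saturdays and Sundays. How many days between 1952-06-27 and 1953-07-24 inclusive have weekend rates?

112

1952-06-27 is a Friday.
The range spans 393 days (inclusive of both endpoints).
393 = 7 × 56 + 1, so there are 56 full weeks plus 1 extra day.
Each full week contributes 2 weekend days (Sat, Sun): 56 × 2 = 112.
The 1 extra day is Friday — none qualify.
Total: 112 + 0 = 112.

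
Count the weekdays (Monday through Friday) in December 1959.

23

1 December 1959 is a Tuesday.
From 1 December 1959 to 31 December 1959 is 31 days inclusive.
31 = 7 × 4 + 3, so there are 4 full weeks plus 3 extra days.
Each full week contributes 5 weekdays (Mon–Fri): 4 × 5 = 20.
The 3 extra days are Tue, Wed, Thu — 3 of them qualify.
Total: 20 + 3 = 23.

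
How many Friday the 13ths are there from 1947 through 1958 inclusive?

20

Friday-the-13ths by year:
1947: Jun
1948: Feb, Aug
1949: May
1950: Jan, Oct
1951: Apr, Jul
1952: Jun
1953: Feb, Mar, Nov
1954: Aug
1955: May
1956: Jan, Apr, Jul
1957: Sep, Dec
1958: Jun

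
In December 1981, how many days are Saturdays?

4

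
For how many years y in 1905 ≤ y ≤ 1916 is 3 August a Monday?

Day of week of August 3 in each year:
1905: Thu, 1906: Fri, 1907: Sat, 1908: Mon ✓, 1909: Tue, 1910: Wed, 1911: Thu, 1912: Sat, 1913: Sun, 1914: Mon ✓, 1915: Tue, 1916: Thu
Mondays: 1908, 1914.

2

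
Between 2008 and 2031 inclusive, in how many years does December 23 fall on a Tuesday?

4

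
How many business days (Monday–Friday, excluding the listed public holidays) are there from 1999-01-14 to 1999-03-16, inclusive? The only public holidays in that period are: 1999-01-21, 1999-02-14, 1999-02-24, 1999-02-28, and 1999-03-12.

41

1999-01-14 is a Thursday.
From 1999-01-14 to 1999-03-16 is 62 days inclusive.
62 = 7 × 8 + 6, so there are 8 full weeks plus 6 extra days.
Each full week contributes 5 weekdays (Mon–Fri): 8 × 5 = 40.
The 6 extra days are Thu, Fri, Sat, Sun, Mon, Tue — 4 of them qualify.
Total: 40 + 4 = 44.
Holidays: 1999-01-21 (Thu); 1999-02-14 (Sun); 1999-02-24 (Wed); 1999-02-28 (Sun); 1999-03-12 (Fri).
3 of the 5 holidays fall on weekdays; the rest are weekends and were already excluded.
Business days: 44 − 3 = 41.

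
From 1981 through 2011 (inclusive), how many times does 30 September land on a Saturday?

4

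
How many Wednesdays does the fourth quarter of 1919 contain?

14

1919-10-01 is a Wednesday.
From 1919-10-01 to 1919-12-31 is 92 days inclusive.
92 = 7 × 13 + 1, so there are 13 full weeks plus 1 extra day.
Each full week contributes one Wednesday: 13 so far.
The 1 extra day is Wednesday — 1 of them qualifies.
Total: 13 + 1 = 14.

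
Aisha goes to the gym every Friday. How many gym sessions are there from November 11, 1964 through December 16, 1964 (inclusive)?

5 Fridays

November 11, 1964 is a Wednesday.
From November 11, 1964 to December 16, 1964 is 36 days inclusive.
36 = 7 × 5 + 1, so there are 5 full weeks plus 1 extra day.
Each full week contributes one Friday: 5 so far.
The 1 extra day is Wed — none qualify.
Total: 5 + 0 = 5.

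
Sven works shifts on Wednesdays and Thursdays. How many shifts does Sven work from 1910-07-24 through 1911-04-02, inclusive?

72

1910-07-24 is a Sunday.
That's 253 days from start to end, counting both.
253 = 7 × 36 + 1, so there are 36 full weeks plus 1 extra day.
Each full week contributes 2 days from the set (Wed, Thu): 36 × 2 = 72.
The 1 extra day is Sun — none qualify.
Total: 72 + 0 = 72.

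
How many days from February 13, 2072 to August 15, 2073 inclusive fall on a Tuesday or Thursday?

157

February 13, 2072 is a Saturday.
From February 13, 2072 to August 15, 2073 is 550 days inclusive.
550 = 7 × 78 + 4, so there are 78 full weeks plus 4 extra days.
Each full week contributes 2 days from the set (Tue, Thu): 78 × 2 = 156.
The 4 extra days are Sat, Sun, Mon, Tue — 1 of them qualifies.
Total: 156 + 1 = 157.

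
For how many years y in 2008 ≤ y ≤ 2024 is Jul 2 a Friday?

Day of week of July 2 in each year:
2008: Wed, 2009: Thu, 2010: Fri ✓, 2011: Sat, 2012: Mon, 2013: Tue, 2014: Wed, 2015: Thu, 2016: Sat, 2017: Sun, 2018: Mon, 2019: Tue, 2020: Thu, 2021: Fri ✓, 2022: Sat, 2023: Sun, 2024: Tue
Fridays: 2010, 2021.

2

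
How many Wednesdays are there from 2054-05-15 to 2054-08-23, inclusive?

2054-05-15 is a Friday.
The range spans 101 days (inclusive of both endpoints).
101 = 7 × 14 + 3, so there are 14 full weeks plus 3 extra days.
Each full week contributes one Wednesday: 14 so far.
The 3 extra days are Fri, Sat, Sun — none qualify.
Total: 14 + 0 = 14.

14 Wednesdays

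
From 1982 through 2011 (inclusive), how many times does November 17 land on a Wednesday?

Day of week of November 17 in each year:
1982: Wed ✓, 1983: Thu, 1984: Sat, 1985: Sun, 1986: Mon, 1987: Tue, 1988: Thu, 1989: Fri, 1990: Sat, 1991: Sun, 1992: Tue, 1993: Wed ✓, 1994: Thu, 1995: Fri, 1996: Sun, 1997: Mon, 1998: Tue, 1999: Wed ✓, 2000: Fri, 2001: Sat, 2002: Sun, 2003: Mon, 2004: Wed ✓, 2005: Thu, 2006: Fri, 2007: Sat, 2008: Mon, 2009: Tue, 2010: Wed ✓, 2011: Thu
Wednesdays: 1982, 1993, 1999, 2004, 2010.

5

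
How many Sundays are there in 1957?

52

January 1, 1957 is a Tuesday.
That's 365 days from start to end, counting both.
365 = 7 × 52 + 1, so there are 52 full weeks plus 1 extra day.
Each full week contributes one Sunday: 52 so far.
The 1 extra day is Tuesday — none qualify.
Total: 52 + 0 = 52.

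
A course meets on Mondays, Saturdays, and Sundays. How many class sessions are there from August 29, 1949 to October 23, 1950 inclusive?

181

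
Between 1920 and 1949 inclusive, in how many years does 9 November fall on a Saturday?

4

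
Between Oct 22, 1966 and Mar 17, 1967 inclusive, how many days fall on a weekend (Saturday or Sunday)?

42

Oct 22, 1966 is a Saturday.
That's 147 days from start to end, counting both.
147 = 7 × 21, so the span is exactly 21 full weeks.
Each full week contributes 2 weekend days (Sat, Sun): 21 × 2 = 42.
Total: 42.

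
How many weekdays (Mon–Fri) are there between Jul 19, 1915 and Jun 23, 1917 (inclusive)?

505

Jul 19, 1915 is a Monday.
That's 706 days from start to end, counting both.
706 = 7 × 100 + 6, so there are 100 full weeks plus 6 extra days.
Each full week contributes 5 weekdays (Mon–Fri): 100 × 5 = 500.
The 6 extra days are Monday, Tuesday, Wednesday, Thursday, Friday, Saturday — 5 of them qualify.
Total: 500 + 5 = 505.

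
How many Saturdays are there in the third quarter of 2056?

14

2056-07-01 is a Saturday.
The range spans 92 days (inclusive of both endpoints).
92 = 7 × 13 + 1, so there are 13 full weeks plus 1 extra day.
Each full week contributes one Saturday: 13 so far.
The 1 extra day is Sat — 1 of them qualifies.
Total: 13 + 1 = 14.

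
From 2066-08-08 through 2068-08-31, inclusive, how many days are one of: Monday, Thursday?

216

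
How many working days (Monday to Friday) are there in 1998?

261 weekdays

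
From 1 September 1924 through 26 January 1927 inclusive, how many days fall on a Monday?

1 September 1924 is a Monday.
From 1 September 1924 to 26 January 1927 is 878 days inclusive.
878 = 7 × 125 + 3, so there are 125 full weeks plus 3 extra days.
Each full week contributes one Monday: 125 so far.
The 3 extra days are Monday, Tuesday, Wednesday — 1 of them qualifies.
Total: 125 + 1 = 126.

126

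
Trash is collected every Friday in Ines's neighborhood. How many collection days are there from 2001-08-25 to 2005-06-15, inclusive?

198 Fridays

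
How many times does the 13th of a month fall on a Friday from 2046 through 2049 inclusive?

Friday-the-13ths by year:
2046: Apr, Jul
2047: Sep, Dec
2048: Mar, Nov
2049: Aug

7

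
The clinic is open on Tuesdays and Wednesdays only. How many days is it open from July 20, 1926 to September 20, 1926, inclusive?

18

July 20, 1926 is a Tuesday.
From July 20, 1926 to September 20, 1926 is 63 days inclusive.
63 = 7 × 9, so the span is exactly 9 full weeks.
Each full week contributes 2 days from the set (Tue, Wed): 9 × 2 = 18.
Total: 18.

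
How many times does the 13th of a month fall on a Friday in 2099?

The 13th falls on a Friday when the month's 13th has weekday Fri.
Jan 13 is Tue; Feb 13 is Fri ✓; Mar 13 is Fri ✓; Apr 13 is Mon; May 13 is Wed; Jun 13 is Sat; Jul 13 is Mon; Aug 13 is Thu; Sep 13 is Sun; Oct 13 is Tue; Nov 13 is Fri ✓; Dec 13 is Sun.
Friday the 13ths: Feb, Mar, Nov.

3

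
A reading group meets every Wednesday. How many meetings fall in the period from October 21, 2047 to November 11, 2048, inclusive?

56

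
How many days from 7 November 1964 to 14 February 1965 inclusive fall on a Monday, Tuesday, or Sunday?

7 November 1964 is a Saturday.
That's 100 days from start to end, counting both.
100 = 7 × 14 + 2, so there are 14 full weeks plus 2 extra days.
Each full week contributes 3 days from the set (Mon, Tue, Sun): 14 × 3 = 42.
The 2 extra days are Saturday, Sunday — 1 of them qualifies.
Total: 42 + 1 = 43.

43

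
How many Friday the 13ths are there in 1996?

The 13th falls on a Friday when the month's 13th has weekday Fri.
Jan 13 is Sat; Feb 13 is Tue; Mar 13 is Wed; Apr 13 is Sat; May 13 is Mon; Jun 13 is Thu; Jul 13 is Sat; Aug 13 is Tue; Sep 13 is Fri ✓; Oct 13 is Sun; Nov 13 is Wed; Dec 13 is Fri ✓.
Friday the 13ths: Sep, Dec.

2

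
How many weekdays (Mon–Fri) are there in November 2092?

20 weekdays

Nov 1, 2092 is a Saturday.
From Nov 1, 2092 to Nov 30, 2092 is 30 days inclusive.
30 = 7 × 4 + 2, so there are 4 full weeks plus 2 extra days.
Each full week contributes 5 weekdays (Mon–Fri): 4 × 5 = 20.
The 2 extra days are Sat, Sun — none qualify.
Total: 20 + 0 = 20.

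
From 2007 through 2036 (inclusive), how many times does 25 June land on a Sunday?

Day of week of June 25 in each year:
2007: Mon, 2008: Wed, 2009: Thu, 2010: Fri, 2011: Sat, 2012: Mon, 2013: Tue, 2014: Wed, 2015: Thu, 2016: Sat, 2017: Sun ✓, 2018: Mon, 2019: Tue, 2020: Thu, 2021: Fri, 2022: Sat, 2023: Sun ✓, 2024: Tue, 2025: Wed, 2026: Thu, 2027: Fri, 2028: Sun ✓, 2029: Mon, 2030: Tue, 2031: Wed, 2032: Fri, 2033: Sat, 2034: Sun ✓, 2035: Mon, 2036: Wed
Sundays: 2017, 2023, 2028, 2034.

4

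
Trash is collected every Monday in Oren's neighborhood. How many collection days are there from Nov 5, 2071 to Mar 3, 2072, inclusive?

17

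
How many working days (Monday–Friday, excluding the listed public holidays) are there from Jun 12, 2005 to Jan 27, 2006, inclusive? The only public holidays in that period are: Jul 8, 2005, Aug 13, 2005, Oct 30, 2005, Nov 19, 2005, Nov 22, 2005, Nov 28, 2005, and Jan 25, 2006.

Jun 12, 2005 is a Sunday.
From Jun 12, 2005 to Jan 27, 2006 is 230 days inclusive.
230 = 7 × 32 + 6, so there are 32 full weeks plus 6 extra days.
Each full week contributes 5 weekdays (Mon–Fri): 32 × 5 = 160.
The 6 extra days are Sunday, Monday, Tuesday, Wednesday, Thursday, Friday — 5 of them qualify.
Total: 160 + 5 = 165.
Holidays: Jul 8, 2005 (Fri); Aug 13, 2005 (Sat); Oct 30, 2005 (Sun); Nov 19, 2005 (Sat); Nov 22, 2005 (Tue); Nov 28, 2005 (Mon); Jan 25, 2006 (Wed).
4 of the 7 holidays fall on weekdays; the rest are weekends and were already excluded.
Business days: 165 − 4 = 161.

161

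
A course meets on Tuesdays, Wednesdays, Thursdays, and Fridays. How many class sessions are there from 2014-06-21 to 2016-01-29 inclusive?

2014-06-21 is a Saturday.
From 2014-06-21 to 2016-01-29 is 588 days inclusive.
588 = 7 × 84, so the span is exactly 84 full weeks.
Each full week contributes 4 days from the set (Tue, Wed, Thu, Fri): 84 × 4 = 336.

336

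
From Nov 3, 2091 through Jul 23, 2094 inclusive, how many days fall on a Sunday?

142

Nov 3, 2091 is a Saturday.
That's 994 days from start to end, counting both.
994 = 7 × 142, so the span is exactly 142 full weeks.
Each full week contributes one Sunday: 142 so far.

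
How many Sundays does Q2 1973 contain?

April 1, 1973 is a Sunday.
That's 91 days from start to end, counting both.
91 = 7 × 13, so the span is exactly 13 full weeks.
Each full week contributes one Sunday: 13 so far.

13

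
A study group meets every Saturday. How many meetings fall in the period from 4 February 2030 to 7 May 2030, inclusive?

13 Saturdays

4 February 2030 is a Monday.
That's 93 days from start to end, counting both.
93 = 7 × 13 + 2, so there are 13 full weeks plus 2 extra days.
Each full week contributes one Saturday: 13 so far.
The 2 extra days are Monday, Tuesday — none qualify.
Total: 13 + 0 = 13.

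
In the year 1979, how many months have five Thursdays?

A month has five Thursdays exactly when Thursday falls within its first (length − 28) days.
Jan: 31 days, starts Mon → 5 of Mon, Tue, Wed
Feb: 28 days, starts Thu → 5 of (none)
Mar: 31 days, starts Thu → 5 of Thu, Fri, Sat ✓
Apr: 30 days, starts Sun → 5 of Sun, Mon
May: 31 days, starts Tue → 5 of Tue, Wed, Thu ✓
Jun: 30 days, starts Fri → 5 of Fri, Sat
Jul: 31 days, starts Sun → 5 of Sun, Mon, Tue
Aug: 31 days, starts Wed → 5 of Wed, Thu, Fri ✓
Sep: 30 days, starts Sat → 5 of Sat, Sun
Oct: 31 days, starts Mon → 5 of Mon, Tue, Wed
Nov: 30 days, starts Thu → 5 of Thu, Fri ✓
Dec: 31 days, starts Sat → 5 of Sat, Sun, Mon
Months with five Thursdays: Mar, May, Aug, Nov.

4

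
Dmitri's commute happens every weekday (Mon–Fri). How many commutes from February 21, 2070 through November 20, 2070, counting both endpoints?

February 21, 2070 is a Friday.
The range spans 273 days (inclusive of both endpoints).
273 = 7 × 39, so the span is exactly 39 full weeks.
Each full week contributes 5 weekdays (Mon–Fri): 39 × 5 = 195.
Total: 195.

195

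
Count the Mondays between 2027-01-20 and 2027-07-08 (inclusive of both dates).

24 Mondays

2027-01-20 is a Wednesday.
The range spans 170 days (inclusive of both endpoints).
170 = 7 × 24 + 2, so there are 24 full weeks plus 2 extra days.
Each full week contributes one Monday: 24 so far.
The 2 extra days are Wed, Thu — none qualify.
Total: 24 + 0 = 24.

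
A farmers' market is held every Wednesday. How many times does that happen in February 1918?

4

Feb 1, 1918 is a Friday.
The range spans 28 days (inclusive of both endpoints).
28 = 7 × 4, so the span is exactly 4 full weeks.
Each full week contributes one Wednesday: 4 so far.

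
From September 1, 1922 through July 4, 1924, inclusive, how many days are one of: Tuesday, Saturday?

September 1, 1922 is a Friday.
From September 1, 1922 to July 4, 1924 is 673 days inclusive.
673 = 7 × 96 + 1, so there are 96 full weeks plus 1 extra day.
Each full week contributes 2 days from the set (Tue, Sat): 96 × 2 = 192.
The 1 extra day is Fri — none qualify.
Total: 192 + 0 = 192.

192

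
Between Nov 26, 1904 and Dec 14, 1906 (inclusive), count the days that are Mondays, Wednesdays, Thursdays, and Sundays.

Nov 26, 1904 is a Saturday.
The range spans 749 days (inclusive of both endpoints).
749 = 7 × 107, so the span is exactly 107 full weeks.
Each full week contributes 4 days from the set (Mon, Wed, Thu, Sun): 107 × 4 = 428.
Total: 428.

428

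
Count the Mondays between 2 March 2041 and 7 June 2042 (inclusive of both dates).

2 March 2041 is a Saturday.
The range spans 463 days (inclusive of both endpoints).
463 = 7 × 66 + 1, so there are 66 full weeks plus 1 extra day.
Each full week contributes one Monday: 66 so far.
The 1 extra day is Saturday — none qualify.
Total: 66 + 0 = 66.

66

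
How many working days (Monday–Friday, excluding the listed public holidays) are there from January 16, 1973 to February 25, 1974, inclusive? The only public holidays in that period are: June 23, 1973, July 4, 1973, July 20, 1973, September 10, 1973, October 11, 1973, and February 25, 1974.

285 working days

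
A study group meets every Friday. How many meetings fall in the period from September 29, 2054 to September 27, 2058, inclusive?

September 29, 2054 is a Tuesday.
The range spans 1460 days (inclusive of both endpoints).
1460 = 7 × 208 + 4, so there are 208 full weeks plus 4 extra days.
Each full week contributes one Friday: 208 so far.
The 4 extra days are Tuesday, Wednesday, Thursday, Friday — 1 of them qualifies.
Total: 208 + 1 = 209.

209 Fridays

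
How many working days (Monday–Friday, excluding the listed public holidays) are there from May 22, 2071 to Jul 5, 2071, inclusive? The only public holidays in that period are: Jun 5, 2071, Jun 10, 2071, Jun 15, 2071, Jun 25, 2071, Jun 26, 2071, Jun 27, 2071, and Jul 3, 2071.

25

May 22, 2071 is a Friday.
That's 45 days from start to end, counting both.
45 = 7 × 6 + 3, so there are 6 full weeks plus 3 extra days.
Each full week contributes 5 weekdays (Mon–Fri): 6 × 5 = 30.
The 3 extra days are Friday, Saturday, Sunday — 1 of them qualifies.
Total: 30 + 1 = 31.
Holidays: Jun 5, 2071 (Fri); Jun 10, 2071 (Wed); Jun 15, 2071 (Mon); Jun 25, 2071 (Thu); Jun 26, 2071 (Fri); Jun 27, 2071 (Sat); Jul 3, 2071 (Fri).
6 of the 7 holidays fall on weekdays; the rest are weekends and were already excluded.
Business days: 31 − 6 = 25.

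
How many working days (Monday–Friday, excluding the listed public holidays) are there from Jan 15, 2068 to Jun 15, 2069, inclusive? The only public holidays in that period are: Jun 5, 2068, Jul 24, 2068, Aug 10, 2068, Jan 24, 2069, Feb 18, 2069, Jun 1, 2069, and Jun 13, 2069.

364

Jan 15, 2068 is a Sunday.
The range spans 518 days (inclusive of both endpoints).
518 = 7 × 74, so the span is exactly 74 full weeks.
Each full week contributes 5 weekdays (Mon–Fri): 74 × 5 = 370.
Total: 370.
Holidays: Jun 5, 2068 (Tue); Jul 24, 2068 (Tue); Aug 10, 2068 (Fri); Jan 24, 2069 (Thu); Feb 18, 2069 (Mon); Jun 1, 2069 (Sat); Jun 13, 2069 (Thu).
6 of the 7 holidays fall on weekdays; the rest are weekends and were already excluded.
Business days: 370 − 6 = 364.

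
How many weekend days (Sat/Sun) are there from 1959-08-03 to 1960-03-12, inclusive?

1959-08-03 is a Monday.
The range spans 223 days (inclusive of both endpoints).
223 = 7 × 31 + 6, so there are 31 full weeks plus 6 extra days.
Each full week contributes 2 weekend days (Sat, Sun): 31 × 2 = 62.
The 6 extra days are Monday, Tuesday, Wednesday, Thursday, Friday, Saturday — 1 of them qualifies.
Total: 62 + 1 = 63.

63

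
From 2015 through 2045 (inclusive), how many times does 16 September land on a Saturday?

5

Day of week of September 16 in each year:
2015: Wed, 2016: Fri, 2017: Sat ✓, 2018: Sun, 2019: Mon, 2020: Wed, 2021: Thu, 2022: Fri, 2023: Sat ✓, 2024: Mon, 2025: Tue, 2026: Wed, 2027: Thu, 2028: Sat ✓, 2029: Sun, 2030: Mon, 2031: Tue, 2032: Thu, 2033: Fri, 2034: Sat ✓, 2035: Sun, 2036: Tue, 2037: Wed, 2038: Thu, 2039: Fri, 2040: Sun, 2041: Mon, 2042: Tue, 2043: Wed, 2044: Fri, 2045: Sat ✓
Saturdays: 2017, 2023, 2028, 2034, 2045.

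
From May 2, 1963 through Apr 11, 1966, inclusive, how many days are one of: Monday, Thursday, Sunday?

462

May 2, 1963 is a Thursday.
The range spans 1076 days (inclusive of both endpoints).
1076 = 7 × 153 + 5, so there are 153 full weeks plus 5 extra days.
Each full week contributes 3 days from the set (Mon, Thu, Sun): 153 × 3 = 459.
The 5 extra days are Thu, Fri, Sat, Sun, Mon — 3 of them qualify.
Total: 459 + 3 = 462.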